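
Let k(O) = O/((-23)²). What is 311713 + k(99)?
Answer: 164896276/529 ≈ 3.1171e+5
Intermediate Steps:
k(O) = O/529
311713 + k(99) = 311713 + (1/529)*99 = 311713 + 99/529 = 164896276/529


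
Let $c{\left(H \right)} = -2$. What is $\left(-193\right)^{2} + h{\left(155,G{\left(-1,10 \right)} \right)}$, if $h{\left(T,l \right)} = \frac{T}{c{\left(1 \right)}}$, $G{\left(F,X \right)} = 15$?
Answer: $\frac{74343}{2} \approx 37172.0$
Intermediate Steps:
$h{\left(T,l \right)} = - \frac{T}{2}$ ($h{\left(T,l \right)} = \frac{T}{-2} = T \left(- \frac{1}{2}\right) = - \frac{T}{2}$)
$\left(-193\right)^{2} + h{\left(155,G{\left(-1,10 \right)} \right)} = \left(-193\right)^{2} - \frac{155}{2} = 37249 - \frac{155}{2} = \frac{74343}{2}$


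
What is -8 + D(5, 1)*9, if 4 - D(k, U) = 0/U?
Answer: 28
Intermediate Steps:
D(k, U) = 4 (D(k, U) = 4 - 0/U = 4 - 1*0 = 4 + 0 = 4)
-8 + D(5, 1)*9 = -8 + 4*9 = -8 + 36 = 28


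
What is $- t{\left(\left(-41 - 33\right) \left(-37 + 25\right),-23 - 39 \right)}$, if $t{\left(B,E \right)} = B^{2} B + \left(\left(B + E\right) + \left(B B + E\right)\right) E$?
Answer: $-651289976$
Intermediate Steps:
$t{\left(B,E \right)} = B^{3} + E \left(B + B^{2} + 2 E\right)$ ($t{\left(B,E \right)} = B^{3} + \left(\left(B + E\right) + \left(B^{2} + E\right)\right) E = B^{3} + \left(\left(B + E\right) + \left(E + B^{2}\right)\right) E = B^{3} + \left(B + B^{2} + 2 E\right) E = B^{3} + E \left(B + B^{2} + 2 E\right)$)
$- t{\left(\left(-41 - 33\right) \left(-37 + 25\right),-23 - 39 \right)} = - (\left(\left(-41 - 33\right) \left(-37 + 25\right)\right)^{3} + 2 \left(-23 - 39\right)^{2} + \left(-41 - 33\right) \left(-37 + 25\right) \left(-23 - 39\right) + \left(-23 - 39\right) \left(\left(-41 - 33\right) \left(-37 + 25\right)\right)^{2}) = - (\left(\left(-74\right) \left(-12\right)\right)^{3} + 2 \left(-23 - 39\right)^{2} + \left(-74\right) \left(-12\right) \left(-23 - 39\right) + \left(-23 - 39\right) \left(\left(-74\right) \left(-12\right)\right)^{2}) = - (888^{3} + 2 \left(-62\right)^{2} + 888 \left(-62\right) - 62 \cdot 888^{2}) = - (700227072 + 2 \cdot 3844 - 55056 - 48889728) = - (700227072 + 7688 - 55056 - 48889728) = \left(-1\right) 651289976 = -651289976$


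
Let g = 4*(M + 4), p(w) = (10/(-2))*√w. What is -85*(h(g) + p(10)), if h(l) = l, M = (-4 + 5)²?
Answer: -1700 + 425*√10 ≈ -356.03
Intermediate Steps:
M = 1 (M = 1² = 1)
p(w) = -5*√w (p(w) = (10*(-½))*√w = -5*√w)
g = 20 (g = 4*(1 + 4) = 4*5 = 20)
-85*(h(g) + p(10)) = -85*(20 - 5*√10) = -1700 + 425*√10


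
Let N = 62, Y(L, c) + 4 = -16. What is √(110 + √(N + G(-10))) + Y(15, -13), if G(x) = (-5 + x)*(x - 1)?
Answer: -20 + √(110 + √227) ≈ -8.8167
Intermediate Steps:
G(x) = (-1 + x)*(-5 + x) (G(x) = (-5 + x)*(-1 + x) = (-1 + x)*(-5 + x))
Y(L, c) = -20 (Y(L, c) = -4 - 16 = -20)
√(110 + √(N + G(-10))) + Y(15, -13) = √(110 + √(62 + (5 + (-10)² - 6*(-10)))) - 20 = √(110 + √(62 + (5 + 100 + 60))) - 20 = √(110 + √(62 + 165)) - 20 = √(110 + √227) - 20 = -20 + √(110 + √227)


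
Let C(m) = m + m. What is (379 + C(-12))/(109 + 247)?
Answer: 355/356 ≈ 0.99719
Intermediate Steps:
C(m) = 2*m
(379 + C(-12))/(109 + 247) = (379 + 2*(-12))/(109 + 247) = (379 - 24)/356 = 355*(1/356) = 355/356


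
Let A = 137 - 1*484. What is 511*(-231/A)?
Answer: 118041/347 ≈ 340.18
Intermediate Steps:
A = -347 (A = 137 - 484 = -347)
511*(-231/A) = 511*(-231/(-347)) = 511*(-231*(-1/347)) = 511*(231/347) = 118041/347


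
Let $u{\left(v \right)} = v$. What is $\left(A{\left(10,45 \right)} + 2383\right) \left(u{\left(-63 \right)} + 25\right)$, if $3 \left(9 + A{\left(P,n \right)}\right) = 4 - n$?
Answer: $- \frac{269078}{3} \approx -89693.0$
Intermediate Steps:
$A{\left(P,n \right)} = - \frac{23}{3} - \frac{n}{3}$ ($A{\left(P,n \right)} = -9 + \frac{4 - n}{3} = -9 - \left(- \frac{4}{3} + \frac{n}{3}\right) = - \frac{23}{3} - \frac{n}{3}$)
$\left(A{\left(10,45 \right)} + 2383\right) \left(u{\left(-63 \right)} + 25\right) = \left(\left(- \frac{23}{3} - 15\right) + 2383\right) \left(-63 + 25\right) = \left(\left(- \frac{23}{3} - 15\right) + 2383\right) \left(-38\right) = \left(- \frac{68}{3} + 2383\right) \left(-38\right) = \frac{7081}{3} \left(-38\right) = - \frac{269078}{3}$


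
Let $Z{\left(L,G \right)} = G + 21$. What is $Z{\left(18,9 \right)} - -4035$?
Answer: $4065$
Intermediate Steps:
$Z{\left(L,G \right)} = 21 + G$
$Z{\left(18,9 \right)} - -4035 = \left(21 + 9\right) - -4035 = 30 + 4035 = 4065$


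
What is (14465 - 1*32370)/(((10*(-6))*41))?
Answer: 3581/492 ≈ 7.2785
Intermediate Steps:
(14465 - 1*32370)/(((10*(-6))*41)) = (14465 - 32370)/((-60*41)) = -17905/(-2460) = -17905*(-1/2460) = 3581/492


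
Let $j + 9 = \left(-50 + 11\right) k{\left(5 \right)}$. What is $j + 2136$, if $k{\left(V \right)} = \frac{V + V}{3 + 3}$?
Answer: $2062$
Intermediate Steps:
$k{\left(V \right)} = \frac{V}{3}$ ($k{\left(V \right)} = \frac{2 V}{6} = 2 V \frac{1}{6} = \frac{V}{3}$)
$j = -74$ ($j = -9 + \left(-50 + 11\right) \frac{1}{3} \cdot 5 = -9 - 65 = -74$)
$j + 2136 = -74 + 2136 = 2062$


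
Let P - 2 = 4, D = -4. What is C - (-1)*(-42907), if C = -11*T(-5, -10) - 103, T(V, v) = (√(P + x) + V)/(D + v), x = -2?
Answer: -602173/14 ≈ -43012.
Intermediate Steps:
P = 6 (P = 2 + 4 = 6)
T(V, v) = (2 + V)/(-4 + v) (T(V, v) = (√(6 - 2) + V)/(-4 + v) = (√4 + V)/(-4 + v) = (2 + V)/(-4 + v))
C = -1475/14 (C = -11*(2 - 5)/(-4 - 10) - 103 = -11*(-3)/(-14) - 103 = -(-11)*(-3)/14 - 103 = -11*3/14 - 103 = -33/14 - 103 = -1475/14 ≈ -105.36)
C - (-1)*(-42907) = -1475/14 - (-1)*(-42907) = -1475/14 - 1*42907 = -1475/14 - 42907 = -602173/14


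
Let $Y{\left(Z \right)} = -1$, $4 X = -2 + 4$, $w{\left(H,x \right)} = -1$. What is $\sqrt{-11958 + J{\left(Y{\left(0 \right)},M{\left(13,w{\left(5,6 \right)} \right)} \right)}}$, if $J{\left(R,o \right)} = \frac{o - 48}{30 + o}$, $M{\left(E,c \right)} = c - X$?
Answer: $\frac{i \sqrt{4317465}}{19} \approx 109.36 i$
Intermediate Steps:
$X = \frac{1}{2}$ ($X = \frac{-2 + 4}{4} = \frac{1}{4} \cdot 2 = \frac{1}{2} \approx 0.5$)
$M{\left(E,c \right)} = - \frac{1}{2} + c$ ($M{\left(E,c \right)} = c - \frac{1}{2} = - \frac{1}{2} + c$)
$J{\left(R,o \right)} = \frac{-48 + o}{30 + o}$
$\sqrt{-11958 + J{\left(Y{\left(0 \right)},M{\left(13,w{\left(5,6 \right)} \right)} \right)}} = \sqrt{-11958 + \frac{-48 - \frac{3}{2}}{30 - \frac{3}{2}}} = \sqrt{-11958 + \frac{1}{\frac{57}{2}} \left(- \frac{99}{2}\right)} = \sqrt{-11958 + \frac{2}{57} \left(- \frac{99}{2}\right)} = \sqrt{-11958 - \frac{33}{19}} = \sqrt{- \frac{227235}{19}} = \frac{i \sqrt{4317465}}{19}$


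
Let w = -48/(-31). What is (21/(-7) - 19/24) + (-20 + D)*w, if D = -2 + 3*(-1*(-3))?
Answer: -17797/744 ≈ -23.921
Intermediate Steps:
w = 48/31 (w = -48*(-1/31) = 48/31 ≈ 1.5484)
D = 7 (D = -2 + 3*3 = -2 + 9 = 7)
(21/(-7) - 19/24) + (-20 + D)*w = (21/(-7) - 19/24) + (-20 + 7)*(48/31) = (21*(-⅐) - 19*1/24) - 13*48/31 = (-3 - 19/24) - 624/31 = -91/24 - 624/31 = -17797/744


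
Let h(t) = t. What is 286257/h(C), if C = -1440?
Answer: -95419/480 ≈ -198.79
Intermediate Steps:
286257/h(C) = 286257/(-1440) = 286257*(-1/1440) = -95419/480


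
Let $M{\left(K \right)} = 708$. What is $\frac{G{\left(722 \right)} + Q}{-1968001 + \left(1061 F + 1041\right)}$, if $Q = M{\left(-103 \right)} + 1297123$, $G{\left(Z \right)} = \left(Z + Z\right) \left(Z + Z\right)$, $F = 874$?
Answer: $- \frac{3382967}{1039646} \approx -3.254$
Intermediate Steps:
$G{\left(Z \right)} = 4 Z^{2}$ ($G{\left(Z \right)} = 2 Z 2 Z = 4 Z^{2}$)
$Q = 1297831$ ($Q = 708 + 1297123 = 1297831$)
$\frac{G{\left(722 \right)} + Q}{-1968001 + \left(1061 F + 1041\right)} = \frac{4 \cdot 722^{2} + 1297831}{-1968001 + \left(1061 \cdot 874 + 1041\right)} = \frac{4 \cdot 521284 + 1297831}{-1968001 + \left(927314 + 1041\right)} = \frac{2085136 + 1297831}{-1968001 + 928355} = \frac{3382967}{-1039646} = 3382967 \left(- \frac{1}{1039646}\right) = - \frac{3382967}{1039646}$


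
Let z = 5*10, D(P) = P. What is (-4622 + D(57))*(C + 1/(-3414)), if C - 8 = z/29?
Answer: -4394812235/99006 ≈ -44389.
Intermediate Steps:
z = 50
C = 282/29 (C = 8 + 50/29 = 282/29 ≈ 9.7241)
(-4622 + D(57))*(C + 1/(-3414)) = (-4622 + 57)*(282/29 + 1/(-3414)) = -4565*(282/29 - 1/3414) = -4565*962719/99006 = -4394812235/99006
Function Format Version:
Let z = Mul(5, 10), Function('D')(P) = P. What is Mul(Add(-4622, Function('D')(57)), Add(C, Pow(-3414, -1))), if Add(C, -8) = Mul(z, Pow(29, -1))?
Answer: Rational(-4394812235, 99006) ≈ -44389.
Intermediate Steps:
z = 50
C = Rational(282, 29) (C = Add(8, Mul(50, Pow(29, -1))) = Add(8, Mul(50, Rational(1, 29))) = Add(8, Rational(50, 29)) = Rational(282, 29) ≈ 9.7241)
Mul(Add(-4622, Function('D')(57)), Add(C, Pow(-3414, -1))) = Mul(Add(-4622, 57), Add(Rational(282, 29), Pow(-3414, -1))) = Mul(-4565, Add(Rational(282, 29), Rational(-1, 3414))) = Mul(-4565, Rational(962719, 99006)) = Rational(-4394812235, 99006)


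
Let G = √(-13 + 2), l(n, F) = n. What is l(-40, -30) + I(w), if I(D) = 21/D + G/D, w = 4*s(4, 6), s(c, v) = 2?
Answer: -299/8 + I*√11/8 ≈ -37.375 + 0.41458*I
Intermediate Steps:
G = I*√11 (G = √(-11) = I*√11 ≈ 3.3166*I)
w = 8 (w = 4*2 = 8)
I(D) = 21/D + I*√11/D (I(D) = 21/D + (I*√11)/D = 21/D + I*√11/D)
l(-40, -30) + I(w) = -40 + (21 + I*√11)/8 = -40 + (21/8 + I*√11/8) = -299/8 + I*√11/8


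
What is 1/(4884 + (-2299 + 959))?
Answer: 1/3544 ≈ 0.00028217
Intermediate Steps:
1/(4884 + (-2299 + 959)) = 1/(4884 - 1340) = 1/3544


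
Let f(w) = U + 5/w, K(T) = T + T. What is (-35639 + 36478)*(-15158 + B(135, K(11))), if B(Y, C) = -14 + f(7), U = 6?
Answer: -89065723/7 ≈ -1.2724e+7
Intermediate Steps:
K(T) = 2*T
f(w) = 6 + 5/w
B(Y, C) = -51/7 (B(Y, C) = -14 + (6 + 5/7) = -14 + 47/7 = -51/7)
(-35639 + 36478)*(-15158 + B(135, K(11))) = (-35639 + 36478)*(-15158 - 51/7) = 839*(-106157/7) = -89065723/7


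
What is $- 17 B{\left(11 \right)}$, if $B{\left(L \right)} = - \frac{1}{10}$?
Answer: $\frac{17}{10} \approx 1.7$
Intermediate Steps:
$B{\left(L \right)} = - \frac{1}{10}$ ($B{\left(L \right)} = \left(-1\right) \frac{1}{10} = - \frac{1}{10}$)
$- 17 B{\left(11 \right)} = \left(-17\right) \left(- \frac{1}{10}\right) = \frac{17}{10}$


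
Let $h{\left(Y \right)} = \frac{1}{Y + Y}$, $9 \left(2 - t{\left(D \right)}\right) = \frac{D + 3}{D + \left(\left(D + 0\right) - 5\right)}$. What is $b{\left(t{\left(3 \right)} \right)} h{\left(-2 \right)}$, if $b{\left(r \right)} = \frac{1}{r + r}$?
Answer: $- \frac{3}{32} \approx -0.09375$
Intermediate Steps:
$t{\left(D \right)} = 2 - \frac{3 + D}{9 \left(-5 + 2 D\right)}$ ($t{\left(D \right)} = 2 - \frac{\left(D + 3\right) \frac{1}{D + \left(\left(D + 0\right) - 5\right)}}{9} = 2 - \frac{\left(3 + D\right) \frac{1}{D + \left(D - 5\right)}}{9} = 2 - \frac{\left(3 + D\right) \frac{1}{D + \left(-5 + D\right)}}{9} = 2 - \frac{\left(3 + D\right) \frac{1}{-5 + 2 D}}{9} = 2 - \frac{\frac{1}{-5 + 2 D} \left(3 + D\right)}{9} = 2 - \frac{3 + D}{9 \left(-5 + 2 D\right)}$)
$b{\left(r \right)} = \frac{1}{2 r}$
$h{\left(Y \right)} = \frac{1}{2 Y}$
$b{\left(t{\left(3 \right)} \right)} h{\left(-2 \right)} = \frac{1}{2 \frac{-93 + 35 \cdot 3}{9 \left(-5 + 2 \cdot 3\right)}} \frac{1}{2 \left(-2\right)} = \frac{1}{2 \frac{-93 + 105}{9 \left(-5 + 6\right)}} \frac{1}{2} \left(- \frac{1}{2}\right) = \frac{1}{2 \cdot \frac{1}{9} \cdot 1^{-1} \cdot 12} \left(- \frac{1}{4}\right) = \frac{1}{2 \cdot \frac{1}{9} \cdot 1 \cdot 12} \left(- \frac{1}{4}\right) = \frac{1}{2 \cdot \frac{4}{3}} \left(- \frac{1}{4}\right) = \frac{1}{2} \cdot \frac{3}{4} \left(- \frac{1}{4}\right) = \frac{3}{8} \left(- \frac{1}{4}\right) = - \frac{3}{32}$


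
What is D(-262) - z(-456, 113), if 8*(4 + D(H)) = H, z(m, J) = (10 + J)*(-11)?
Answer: 5265/4 ≈ 1316.3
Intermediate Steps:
z(m, J) = -110 - 11*J
D(H) = -4 + H/8
D(-262) - z(-456, 113) = (-4 + (1/8)*(-262)) - (-110 - 11*113) = (-4 - 131/4) - (-110 - 1243) = -147/4 - 1*(-1353) = -147/4 + 1353 = 5265/4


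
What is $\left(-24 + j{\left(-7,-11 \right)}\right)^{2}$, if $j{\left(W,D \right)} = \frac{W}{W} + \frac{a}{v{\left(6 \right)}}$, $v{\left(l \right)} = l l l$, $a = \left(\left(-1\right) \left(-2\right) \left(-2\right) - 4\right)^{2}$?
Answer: $\frac{375769}{729} \approx 515.46$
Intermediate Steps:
$a = 64$ ($a = \left(2 \left(-2\right) - 4\right)^{2} = \left(-4 - 4\right)^{2} = \left(-8\right)^{2} = 64$)
$v{\left(l \right)} = l^{3}$ ($v{\left(l \right)} = l^{2} l = l^{3}$)
$j{\left(W,D \right)} = \frac{35}{27}$ ($j{\left(W,D \right)} = \frac{W}{W} + \frac{64}{6^{3}} = 1 + \frac{64}{216} = 1 + 64 \cdot \frac{1}{216} = 1 + \frac{8}{27} = \frac{35}{27}$)
$\left(-24 + j{\left(-7,-11 \right)}\right)^{2} = \left(-24 + \frac{35}{27}\right)^{2} = \left(- \frac{613}{27}\right)^{2} = \frac{375769}{729}$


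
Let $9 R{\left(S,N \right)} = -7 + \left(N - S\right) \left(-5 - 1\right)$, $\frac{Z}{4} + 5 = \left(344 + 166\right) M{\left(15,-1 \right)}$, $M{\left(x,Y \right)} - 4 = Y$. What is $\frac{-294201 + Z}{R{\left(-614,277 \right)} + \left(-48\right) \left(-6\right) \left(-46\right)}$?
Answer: $\frac{2592909}{124585} \approx 20.812$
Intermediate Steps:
$M{\left(x,Y \right)} = 4 + Y$
$Z = 6100$ ($Z = -20 + 4 \left(344 + 166\right) \left(4 - 1\right) = -20 + 4 \cdot 510 \cdot 3 = -20 + 4 \cdot 1530 = -20 + 6120 = 6100$)
$R{\left(S,N \right)} = - \frac{7}{9} - \frac{2 N}{3} + \frac{2 S}{3}$ ($R{\left(S,N \right)} = \frac{-7 + \left(N - S\right) \left(-5 - 1\right)}{9} = \frac{-7 + \left(N - S\right) \left(-6\right)}{9} = \frac{-7 - \left(- 6 S + 6 N\right)}{9} = \frac{-7 - 6 N + 6 S}{9} = - \frac{7}{9} - \frac{2 N}{3} + \frac{2 S}{3}$)
$\frac{-294201 + Z}{R{\left(-614,277 \right)} + \left(-48\right) \left(-6\right) \left(-46\right)} = \frac{-294201 + 6100}{\left(- \frac{7}{9} - \frac{554}{3} + \frac{2}{3} \left(-614\right)\right) + \left(-48\right) \left(-6\right) \left(-46\right)} = - \frac{288101}{\left(- \frac{7}{9} - \frac{554}{3} - \frac{1228}{3}\right) + 288 \left(-46\right)} = - \frac{288101}{- \frac{5353}{9} - 13248} = - \frac{288101}{- \frac{124585}{9}} = \left(-288101\right) \left(- \frac{9}{124585}\right) = \frac{2592909}{124585}$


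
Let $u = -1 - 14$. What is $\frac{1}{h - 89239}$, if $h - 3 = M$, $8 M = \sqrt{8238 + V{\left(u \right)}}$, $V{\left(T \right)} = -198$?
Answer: $- \frac{713888}{63704508563} - \frac{2 \sqrt{2010}}{63704508563} \approx -1.1208 \cdot 10^{-5}$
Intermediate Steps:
$u = -15$ ($u = -1 - 14 = -15$)
$M = \frac{\sqrt{2010}}{4}$ ($M = \frac{\sqrt{8238 - 198}}{8} = \frac{\sqrt{8040}}{8} = \frac{2 \sqrt{2010}}{8} = \frac{\sqrt{2010}}{4} \approx 11.208$)
$h = 3 + \frac{\sqrt{2010}}{4} \approx 14.208$
$\frac{1}{h - 89239} = \frac{1}{\left(3 + \frac{\sqrt{2010}}{4}\right) - 89239} = \frac{1}{-89236 + \frac{\sqrt{2010}}{4}}$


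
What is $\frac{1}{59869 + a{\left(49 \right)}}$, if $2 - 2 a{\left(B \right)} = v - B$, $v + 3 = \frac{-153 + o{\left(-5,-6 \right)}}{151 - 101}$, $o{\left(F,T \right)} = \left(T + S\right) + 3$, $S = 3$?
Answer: $\frac{100}{5989753} \approx 1.6695 \cdot 10^{-5}$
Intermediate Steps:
$o{\left(F,T \right)} = 6 + T$ ($o{\left(F,T \right)} = \left(T + 3\right) + 3 = \left(3 + T\right) + 3 = 6 + T$)
$v = - \frac{303}{50}$ ($v = -3 + \frac{-153 + \left(6 - 6\right)}{151 - 101} = -3 + \frac{-153 + 0}{50} = -3 - \frac{153}{50} = - \frac{303}{50} \approx -6.06$)
$a{\left(B \right)} = \frac{403}{100} + \frac{B}{2}$ ($a{\left(B \right)} = 1 - \frac{- \frac{303}{50} - B}{2} = 1 + \left(\frac{303}{100} + \frac{B}{2}\right) = \frac{403}{100} + \frac{B}{2}$)
$\frac{1}{59869 + a{\left(49 \right)}} = \frac{1}{59869 + \left(\frac{403}{100} + \frac{1}{2} \cdot 49\right)} = \frac{1}{59869 + \left(\frac{403}{100} + \frac{49}{2}\right)} = \frac{1}{59869 + \frac{2853}{100}} = \frac{1}{\frac{5989753}{100}} = \frac{100}{5989753}$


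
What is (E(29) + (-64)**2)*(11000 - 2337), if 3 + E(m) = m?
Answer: 35708886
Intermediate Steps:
E(m) = -3 + m
(E(29) + (-64)**2)*(11000 - 2337) = ((-3 + 29) + (-64)**2)*(11000 - 2337) = (26 + 4096)*8663 = 4122*8663 = 35708886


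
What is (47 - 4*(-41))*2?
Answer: 422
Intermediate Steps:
(47 - 4*(-41))*2 = (47 + 164)*2 = 211*2 = 422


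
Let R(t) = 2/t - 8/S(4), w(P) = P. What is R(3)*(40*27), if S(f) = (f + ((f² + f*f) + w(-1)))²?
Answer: 174672/245 ≈ 712.95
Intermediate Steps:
S(f) = (-1 + f + 2*f²)² (S(f) = (f + ((f² + f*f) - 1))² = (f + ((f² + f²) - 1))² = (f + (2*f² - 1))² = (f + (-1 + 2*f²))² = (-1 + f + 2*f²)²)
R(t) = -8/1225 + 2/t (R(t) = 2/t - 8/(-1 + 4 + 2*4²)² = 2/t - 8/(-1 + 4 + 2*16)² = 2/t - 8/(-1 + 4 + 32)² = 2/t - 8/(35²) = 2/t - 8/1225 = -8/1225 + 2/t)
R(3)*(40*27) = (-8/1225 + 2/3)*(40*27) = (-8/1225 + 2*(⅓))*1080 = (-8/1225 + ⅔)*1080 = (2426/3675)*1080 = 174672/245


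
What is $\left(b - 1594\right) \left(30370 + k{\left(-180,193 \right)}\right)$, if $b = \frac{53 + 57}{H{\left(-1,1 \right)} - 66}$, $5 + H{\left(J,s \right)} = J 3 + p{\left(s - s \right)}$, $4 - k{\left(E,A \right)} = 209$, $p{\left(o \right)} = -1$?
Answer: $-48127252$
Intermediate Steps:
$k{\left(E,A \right)} = -205$ ($k{\left(E,A \right)} = 4 - 209 = -205$)
$H{\left(J,s \right)} = -6 + 3 J$ ($H{\left(J,s \right)} = -5 + \left(J 3 - 1\right) = -5 + \left(3 J - 1\right) = -5 + \left(-1 + 3 J\right) = -6 + 3 J$)
$b = - \frac{22}{15}$ ($b = \frac{53 + 57}{\left(-6 + 3 \left(-1\right)\right) - 66} = \frac{1}{\left(-6 - 3\right) - 66} \cdot 110 = \frac{1}{-9 - 66} \cdot 110 = \frac{1}{-75} \cdot 110 = \left(- \frac{1}{75}\right) 110 = - \frac{22}{15} \approx -1.4667$)
$\left(b - 1594\right) \left(30370 + k{\left(-180,193 \right)}\right) = \left(- \frac{22}{15} - 1594\right) \left(30370 - 205\right) = \left(- \frac{23932}{15}\right) 30165 = -48127252$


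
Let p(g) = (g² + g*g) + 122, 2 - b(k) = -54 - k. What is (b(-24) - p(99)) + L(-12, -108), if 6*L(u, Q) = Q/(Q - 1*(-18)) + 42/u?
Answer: -1181543/60 ≈ -19692.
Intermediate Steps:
L(u, Q) = 7/u + Q/(6*(18 + Q)) (L(u, Q) = (Q/(Q - 1*(-18)) + 42/u)/6 = (Q/(Q + 18) + 42/u)/6 = (Q/(18 + Q) + 42/u)/6 = (42/u + Q/(18 + Q))/6 = 7/u + Q/(6*(18 + Q)))
b(k) = 56 + k (b(k) = 2 - (-54 - k) = 2 + (54 + k) = 56 + k)
p(g) = 122 + 2*g² (p(g) = (g² + g²) + 122 = 2*g² + 122 = 122 + 2*g²)
(b(-24) - p(99)) + L(-12, -108) = ((56 - 24) - (122 + 2*99²)) + (⅙)*(756 + 42*(-108) - 108*(-12))/(-12*(18 - 108)) = (32 - (122 + 2*9801)) + (⅙)*(-1/12)*(756 - 4536 + 1296)/(-90) = (32 - (122 + 19602)) + (⅙)*(-1/12)*(-1/90)*(-2484) = (32 - 1*19724) - 23/60 = (32 - 19724) - 23/60 = -19692 - 23/60 = -1181543/60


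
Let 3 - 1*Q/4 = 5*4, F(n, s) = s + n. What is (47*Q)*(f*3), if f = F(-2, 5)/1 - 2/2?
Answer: -19176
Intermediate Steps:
F(n, s) = n + s
f = 2 (f = (-2 + 5)/1 - 2/2 = 3*1 - 2*1/2 = 3 - 1 = 2)
Q = -68 (Q = 12 - 20*4 = 12 - 4*20 = 12 - 80 = -68)
(47*Q)*(f*3) = (47*(-68))*(2*3) = -3196*6 = -19176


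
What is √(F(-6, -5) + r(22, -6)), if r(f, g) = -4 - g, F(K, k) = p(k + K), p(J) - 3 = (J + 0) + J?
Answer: I*√17 ≈ 4.1231*I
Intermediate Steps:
p(J) = 3 + 2*J (p(J) = 3 + ((J + 0) + J) = 3 + (J + J) = 3 + 2*J)
F(K, k) = 3 + 2*K + 2*k (F(K, k) = 3 + 2*(k + K) = 3 + 2*(K + k) = 3 + (2*K + 2*k) = 3 + 2*K + 2*k)
√(F(-6, -5) + r(22, -6)) = √((3 + 2*(-6) + 2*(-5)) + (-4 - 1*(-6))) = √((3 - 12 - 10) + (-4 + 6)) = √(-19 + 2) = √(-17) = I*√17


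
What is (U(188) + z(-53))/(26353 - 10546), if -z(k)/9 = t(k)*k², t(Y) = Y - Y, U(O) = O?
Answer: 188/15807 ≈ 0.011893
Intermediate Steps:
t(Y) = 0
z(k) = 0 (z(k) = -0*k² = -9*0 = 0)
(U(188) + z(-53))/(26353 - 10546) = (188 + 0)/(26353 - 10546) = 188/15807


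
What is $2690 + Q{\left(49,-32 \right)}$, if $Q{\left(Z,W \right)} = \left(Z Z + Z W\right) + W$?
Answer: $3491$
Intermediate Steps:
$Q{\left(Z,W \right)} = W + Z^{2} + W Z$ ($Q{\left(Z,W \right)} = \left(Z^{2} + W Z\right) + W = W + Z^{2} + W Z$)
$2690 + Q{\left(49,-32 \right)} = 2690 - \left(1600 - 2401\right) = 2690 - -801 = 2690 + 801 = 3491$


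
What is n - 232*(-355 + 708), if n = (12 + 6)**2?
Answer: -81572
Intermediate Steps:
n = 324 (n = 18**2 = 324)
n - 232*(-355 + 708) = 324 - 232*(-355 + 708) = 324 - 232*353 = 324 - 81896 = -81572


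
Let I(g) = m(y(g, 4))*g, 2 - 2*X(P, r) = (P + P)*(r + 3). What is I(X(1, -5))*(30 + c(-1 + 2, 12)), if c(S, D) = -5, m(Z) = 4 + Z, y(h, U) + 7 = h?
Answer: 0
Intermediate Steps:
y(h, U) = -7 + h
X(P, r) = 1 - P*(3 + r) (X(P, r) = 1 - (P + P)*(r + 3)/2 = 1 - 2*P*(3 + r)/2 = 1 - P*(3 + r))
I(g) = g*(-3 + g) (I(g) = (4 + (-7 + g))*g = (-3 + g)*g = g*(-3 + g))
I(X(1, -5))*(30 + c(-1 + 2, 12)) = ((1 - 3*1 - 1*1*(-5))*(-3 + (1 - 3*1 - 1*1*(-5))))*(30 - 5) = ((1 - 3 + 5)*(-3 + (1 - 3 + 5)))*25 = (3*(-3 + 3))*25 = (3*0)*25 = 0*25 = 0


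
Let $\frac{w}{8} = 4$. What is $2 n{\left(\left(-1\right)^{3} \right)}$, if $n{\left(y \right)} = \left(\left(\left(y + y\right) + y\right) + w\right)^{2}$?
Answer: $1682$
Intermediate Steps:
$w = 32$ ($w = 8 \cdot 4 = 32$)
$n{\left(y \right)} = \left(32 + 3 y\right)^{2}$ ($n{\left(y \right)} = \left(\left(\left(y + y\right) + y\right) + 32\right)^{2} = \left(\left(2 y + y\right) + 32\right)^{2} = \left(3 y + 32\right)^{2} = \left(32 + 3 y\right)^{2}$)
$2 n{\left(\left(-1\right)^{3} \right)} = 2 \left(32 + 3 \left(-1\right)^{3}\right)^{2} = 2 \left(32 + 3 \left(-1\right)\right)^{2} = 2 \left(32 - 3\right)^{2} = 2 \cdot 29^{2} = 2 \cdot 841 = 1682$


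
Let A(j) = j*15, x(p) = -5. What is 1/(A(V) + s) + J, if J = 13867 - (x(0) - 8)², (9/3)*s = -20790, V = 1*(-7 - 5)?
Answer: 97392779/7110 ≈ 13698.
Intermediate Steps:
V = -12 (V = 1*(-12) = -12)
s = -6930 (s = (⅓)*(-20790) = -6930)
J = 13698 (J = 13867 - (-5 - 8)² = 13867 - 1*(-13)² = 13867 - 1*169 = 13867 - 169 = 13698)
A(j) = 15*j
1/(A(V) + s) + J = 1/(15*(-12) - 6930) + 13698 = 1/(-180 - 6930) + 13698 = 1/(-7110) + 13698 = -1/7110 + 13698 = 97392779/7110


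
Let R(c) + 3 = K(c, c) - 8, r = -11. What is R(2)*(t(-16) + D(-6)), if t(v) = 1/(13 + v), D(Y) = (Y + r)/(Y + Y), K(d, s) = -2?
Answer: -169/12 ≈ -14.083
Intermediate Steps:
R(c) = -13 (R(c) = -3 + (-2 - 8) = -3 - 10 = -13)
D(Y) = (-11 + Y)/(2*Y) (D(Y) = (Y - 11)/(Y + Y) = (-11 + Y)/((2*Y)) = (-11 + Y)*(1/(2*Y)) = (-11 + Y)/(2*Y))
R(2)*(t(-16) + D(-6)) = -13*(1/(13 - 16) + (½)*(-11 - 6)/(-6)) = -13*(1/(-3) + (½)*(-⅙)*(-17)) = -13*(-⅓ + 17/12) = -13*13/12 = -169/12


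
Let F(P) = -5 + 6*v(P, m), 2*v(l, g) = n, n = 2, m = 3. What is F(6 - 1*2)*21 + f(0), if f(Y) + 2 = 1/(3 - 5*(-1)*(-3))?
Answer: 227/12 ≈ 18.917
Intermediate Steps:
v(l, g) = 1 (v(l, g) = (1/2)*2 = 1)
F(P) = 1 (F(P) = -5 + 6*1 = -5 + 6 = 1)
f(Y) = -25/12 (f(Y) = -2 + 1/(3 - 5*(-1)*(-3)) = -2 + 1/(3 + 5*(-3)) = -2 + 1/(3 - 15) = -2 + 1/(-12) = -2 - 1/12 = -25/12)
F(6 - 1*2)*21 + f(0) = 1*21 - 25/12 = 21 - 25/12 = 227/12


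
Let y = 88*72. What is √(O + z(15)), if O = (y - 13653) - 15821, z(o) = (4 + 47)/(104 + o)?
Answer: I*√1133741/7 ≈ 152.11*I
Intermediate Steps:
y = 6336
z(o) = 51/(104 + o)
O = -23138 (O = (6336 - 13653) - 15821 = -7317 - 15821 = -23138)
√(O + z(15)) = √(-23138 + 51/(104 + 15)) = √(-23138 + 51/119) = √(-23138 + 51*(1/119)) = √(-23138 + 3/7) = √(-161963/7) = I*√1133741/7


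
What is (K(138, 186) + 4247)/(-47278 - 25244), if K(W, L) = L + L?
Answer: -4619/72522 ≈ -0.063691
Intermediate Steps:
K(W, L) = 2*L
(K(138, 186) + 4247)/(-47278 - 25244) = (2*186 + 4247)/(-47278 - 25244) = (372 + 4247)/(-72522) = 4619*(-1/72522) = -4619/72522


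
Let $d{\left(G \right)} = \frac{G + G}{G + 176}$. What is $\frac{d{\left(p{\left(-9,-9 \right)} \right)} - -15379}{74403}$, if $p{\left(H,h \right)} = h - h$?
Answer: $\frac{2197}{10629} \approx 0.2067$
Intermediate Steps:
$p{\left(H,h \right)} = 0$
$d{\left(G \right)} = \frac{2 G}{176 + G}$
$\frac{d{\left(p{\left(-9,-9 \right)} \right)} - -15379}{74403} = \frac{2 \cdot 0 \frac{1}{176 + 0} - -15379}{74403} = \left(2 \cdot 0 \cdot \frac{1}{176} + 15379\right) \frac{1}{74403} = \left(0 + 15379\right) \frac{1}{74403} = 15379 \cdot \frac{1}{74403} = \frac{2197}{10629}$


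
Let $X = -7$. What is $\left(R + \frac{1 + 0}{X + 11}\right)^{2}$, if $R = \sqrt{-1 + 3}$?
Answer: $\frac{33}{16} + \frac{\sqrt{2}}{2} \approx 2.7696$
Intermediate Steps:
$R = \sqrt{2} \approx 1.4142$
$\left(R + \frac{1 + 0}{X + 11}\right)^{2} = \left(\sqrt{2} + \frac{1 + 0}{-7 + 11}\right)^{2} = \left(\sqrt{2} + 1 \cdot \frac{1}{4}\right)^{2} = \left(\sqrt{2} + \frac{1}{4}\right)^{2} = \left(\frac{1}{4} + \sqrt{2}\right)^{2}$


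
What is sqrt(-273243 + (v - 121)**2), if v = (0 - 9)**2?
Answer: 29*I*sqrt(323) ≈ 521.19*I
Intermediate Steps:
v = 81 (v = (-9)**2 = 81)
sqrt(-273243 + (v - 121)**2) = sqrt(-273243 + (81 - 121)**2) = sqrt(-273243 + (-40)**2) = sqrt(-273243 + 1600) = sqrt(-271643) = 29*I*sqrt(323)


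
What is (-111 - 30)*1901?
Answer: -268041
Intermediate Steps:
(-111 - 30)*1901 = -141*1901 = -268041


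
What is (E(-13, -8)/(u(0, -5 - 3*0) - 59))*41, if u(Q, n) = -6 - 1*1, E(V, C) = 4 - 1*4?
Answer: 0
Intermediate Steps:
E(V, C) = 0 (E(V, C) = 4 - 4 = 0)
u(Q, n) = -7 (u(Q, n) = -6 - 1 = -7)
(E(-13, -8)/(u(0, -5 - 3*0) - 59))*41 = (0/(-7 - 59))*41 = (0/(-66))*41 = (0*(-1/66))*41 = 0*41 = 0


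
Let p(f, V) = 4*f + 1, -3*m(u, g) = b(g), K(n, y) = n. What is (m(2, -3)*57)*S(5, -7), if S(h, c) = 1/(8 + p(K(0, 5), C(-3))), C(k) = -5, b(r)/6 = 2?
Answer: -76/3 ≈ -25.333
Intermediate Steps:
b(r) = 12 (b(r) = 6*2 = 12)
m(u, g) = -4 (m(u, g) = -⅓*12 = -4)
p(f, V) = 1 + 4*f
S(h, c) = ⅑ (S(h, c) = 1/(8 + (1 + 4*0)) = 1/(8 + (1 + 0)) = 1/(8 + 1) = 1/9 = ⅑)
(m(2, -3)*57)*S(5, -7) = -4*57*(⅑) = -228*⅑ = -76/3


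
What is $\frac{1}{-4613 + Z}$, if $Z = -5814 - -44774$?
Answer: $\frac{1}{34347} \approx 2.9115 \cdot 10^{-5}$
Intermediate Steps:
$Z = 38960$ ($Z = -5814 + 44774 = 38960$)
$\frac{1}{-4613 + Z} = \frac{1}{-4613 + 38960} = \frac{1}{34347}$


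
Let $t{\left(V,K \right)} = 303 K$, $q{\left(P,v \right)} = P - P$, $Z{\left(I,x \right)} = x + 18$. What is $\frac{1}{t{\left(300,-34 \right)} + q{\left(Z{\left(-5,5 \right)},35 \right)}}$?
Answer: $- \frac{1}{10302} \approx -9.7068 \cdot 10^{-5}$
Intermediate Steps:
$Z{\left(I,x \right)} = 18 + x$
$q{\left(P,v \right)} = 0$
$\frac{1}{t{\left(300,-34 \right)} + q{\left(Z{\left(-5,5 \right)},35 \right)}} = \frac{1}{303 \left(-34\right) + 0} = \frac{1}{-10302 + 0} = \frac{1}{-10302} = - \frac{1}{10302}$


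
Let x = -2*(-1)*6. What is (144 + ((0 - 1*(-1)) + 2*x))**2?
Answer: 28561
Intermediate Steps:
x = 12 (x = 2*6 = 12)
(144 + ((0 - 1*(-1)) + 2*x))**2 = (144 + ((0 - 1*(-1)) + 2*12))**2 = (144 + ((0 + 1) + 24))**2 = (144 + (1 + 24))**2 = (144 + 25)**2 = 169**2 = 28561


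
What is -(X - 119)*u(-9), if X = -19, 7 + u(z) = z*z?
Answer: 10212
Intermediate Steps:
u(z) = -7 + z**2 (u(z) = -7 + z*z = -7 + z**2)
-(X - 119)*u(-9) = -(-19 - 119)*(-7 + (-9)**2) = -(-138)*(-7 + 81) = -(-138)*74 = -1*(-10212) = 10212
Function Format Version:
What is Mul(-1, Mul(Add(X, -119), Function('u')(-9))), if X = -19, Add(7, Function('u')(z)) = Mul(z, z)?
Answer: 10212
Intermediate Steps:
Function('u')(z) = Add(-7, Pow(z, 2)) (Function('u')(z) = Add(-7, Mul(z, z)) = Add(-7, Pow(z, 2)))
Mul(-1, Mul(Add(X, -119), Function('u')(-9))) = Mul(-1, Mul(Add(-19, -119), Add(-7, Pow(-9, 2)))) = Mul(-1, Mul(-138, Add(-7, 81))) = Mul(-1, Mul(-138, 74)) = Mul(-1, -10212) = 10212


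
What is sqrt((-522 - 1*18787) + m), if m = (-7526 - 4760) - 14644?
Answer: I*sqrt(46239) ≈ 215.03*I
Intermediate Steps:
m = -26930 (m = -12286 - 14644 = -26930)
sqrt((-522 - 1*18787) + m) = sqrt((-522 - 1*18787) - 26930) = sqrt((-522 - 18787) - 26930) = sqrt(-19309 - 26930) = sqrt(-46239) = I*sqrt(46239)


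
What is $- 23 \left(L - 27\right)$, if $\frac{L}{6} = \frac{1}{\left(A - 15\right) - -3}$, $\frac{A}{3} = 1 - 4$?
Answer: $\frac{4393}{7} \approx 627.57$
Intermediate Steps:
$A = -9$ ($A = 3 \left(1 - 4\right) = 3 \left(-3\right) = -9$)
$L = - \frac{2}{7}$ ($L = \frac{6}{\left(-9 - 15\right) - -3} = \frac{6}{\left(-9 - 15\right) + \left(-9 + 12\right)} = \frac{6}{-24 + 3} = \frac{6}{-21} = 6 \left(- \frac{1}{21}\right) = - \frac{2}{7} \approx -0.28571$)
$- 23 \left(L - 27\right) = - 23 \left(- \frac{2}{7} - 27\right) = \left(-23\right) \left(- \frac{191}{7}\right) = \frac{4393}{7}$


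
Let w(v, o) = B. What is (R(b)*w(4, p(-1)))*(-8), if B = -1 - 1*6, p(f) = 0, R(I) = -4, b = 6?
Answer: -224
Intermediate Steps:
B = -7 (B = -1 - 6 = -7)
w(v, o) = -7
(R(b)*w(4, p(-1)))*(-8) = -4*(-7)*(-8) = 28*(-8) = -224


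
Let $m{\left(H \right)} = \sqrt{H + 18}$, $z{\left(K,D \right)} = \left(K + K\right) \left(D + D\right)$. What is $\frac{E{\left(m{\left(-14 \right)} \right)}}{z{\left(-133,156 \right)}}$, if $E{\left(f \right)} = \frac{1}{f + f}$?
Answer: $- \frac{1}{331968} \approx -3.0123 \cdot 10^{-6}$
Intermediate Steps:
$z{\left(K,D \right)} = 4 D K$ ($z{\left(K,D \right)} = 2 K 2 D = 4 D K$)
$m{\left(H \right)} = \sqrt{18 + H}$
$E{\left(f \right)} = \frac{1}{2 f}$
$\frac{E{\left(m{\left(-14 \right)} \right)}}{z{\left(-133,156 \right)}} = \frac{\frac{1}{2} \frac{1}{\sqrt{18 - 14}}}{4 \cdot 156 \left(-133\right)} = \frac{\frac{1}{2} \frac{1}{\sqrt{4}}}{-82992} = \frac{1}{2 \cdot 2} \left(- \frac{1}{82992}\right) = \frac{1}{2} \cdot \frac{1}{2} \left(- \frac{1}{82992}\right) = \frac{1}{4} \left(- \frac{1}{82992}\right) = - \frac{1}{331968}$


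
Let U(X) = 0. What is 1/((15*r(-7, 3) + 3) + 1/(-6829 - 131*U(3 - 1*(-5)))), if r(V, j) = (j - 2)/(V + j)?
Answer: -27316/20491 ≈ -1.3331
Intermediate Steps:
r(V, j) = (-2 + j)/(V + j)
1/((15*r(-7, 3) + 3) + 1/(-6829 - 131*U(3 - 1*(-5)))) = 1/((15*((-2 + 3)/(-7 + 3)) + 3) + 1/(-6829 - 131*0)) = 1/((15*(1/(-4)) + 3) + 1/(-6829 + 0)) = 1/((15*(-¼*1) + 3) + 1/(-6829)) = 1/((15*(-¼) + 3) - 1/6829) = 1/((-15/4 + 3) - 1/6829) = 1/(-¾ - 1/6829) = 1/(-20491/27316) = -27316/20491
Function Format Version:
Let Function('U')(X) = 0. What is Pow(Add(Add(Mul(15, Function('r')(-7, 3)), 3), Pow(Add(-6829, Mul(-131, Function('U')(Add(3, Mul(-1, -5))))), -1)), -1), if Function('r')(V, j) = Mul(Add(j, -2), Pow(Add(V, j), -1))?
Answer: Rational(-27316, 20491) ≈ -1.3331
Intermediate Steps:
Function('r')(V, j) = Mul(Pow(Add(V, j), -1), Add(-2, j)) (Function('r')(V, j) = Mul(Add(-2, j), Pow(Add(V, j), -1)) = Mul(Pow(Add(V, j), -1), Add(-2, j)))
Pow(Add(Add(Mul(15, Function('r')(-7, 3)), 3), Pow(Add(-6829, Mul(-131, Function('U')(Add(3, Mul(-1, -5))))), -1)), -1) = Pow(Add(Add(Mul(15, Mul(Pow(Add(-7, 3), -1), Add(-2, 3))), 3), Pow(Add(-6829, Mul(-131, 0)), -1)), -1) = Pow(Add(Add(Mul(15, Mul(Pow(-4, -1), 1)), 3), Pow(Add(-6829, 0), -1)), -1) = Pow(Add(Add(Mul(15, Mul(Rational(-1, 4), 1)), 3), Pow(-6829, -1)), -1) = Pow(Add(Add(Mul(15, Rational(-1, 4)), 3), Rational(-1, 6829)), -1) = Pow(Add(Add(Rational(-15, 4), 3), Rational(-1, 6829)), -1) = Pow(Add(Rational(-3, 4), Rational(-1, 6829)), -1) = Pow(Rational(-20491, 27316), -1) = Rational(-27316, 20491)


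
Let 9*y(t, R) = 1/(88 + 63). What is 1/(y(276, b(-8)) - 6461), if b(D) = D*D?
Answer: -1359/8780498 ≈ -0.00015477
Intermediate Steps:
b(D) = D**2
y(t, R) = 1/1359 (y(t, R) = 1/(9*(88 + 63)) = (1/9)/151 = (1/9)*(1/151) = 1/1359)
1/(y(276, b(-8)) - 6461) = 1/(1/1359 - 6461) = 1/(-8780498/1359) = -1359/8780498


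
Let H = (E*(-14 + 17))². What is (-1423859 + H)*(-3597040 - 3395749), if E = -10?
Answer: 9950452042651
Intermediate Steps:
H = 900 (H = (-10*(-14 + 17))² = (-10*3)² = (-30)² = 900)
(-1423859 + H)*(-3597040 - 3395749) = (-1423859 + 900)*(-3597040 - 3395749) = -1422959*(-6992789) = 9950452042651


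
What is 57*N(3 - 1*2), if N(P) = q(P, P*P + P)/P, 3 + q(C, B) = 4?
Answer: 57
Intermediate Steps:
q(C, B) = 1 (q(C, B) = -3 + 4 = 1)
N(P) = 1/P
57*N(3 - 1*2) = 57/(3 - 1*2) = 57/(3 - 2) = 57/1 = 57*1 = 57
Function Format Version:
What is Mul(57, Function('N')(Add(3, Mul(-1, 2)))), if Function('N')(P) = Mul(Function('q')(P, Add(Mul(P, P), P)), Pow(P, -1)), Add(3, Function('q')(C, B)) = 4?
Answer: 57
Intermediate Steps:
Function('q')(C, B) = 1 (Function('q')(C, B) = Add(-3, 4) = 1)
Function('N')(P) = Pow(P, -1) (Function('N')(P) = Mul(1, Pow(P, -1)) = Pow(P, -1))
Mul(57, Function('N')(Add(3, Mul(-1, 2)))) = Mul(57, Pow(Add(3, Mul(-1, 2)), -1)) = Mul(57, Pow(Add(3, -2), -1)) = Mul(57, Pow(1, -1)) = Mul(57, 1) = 57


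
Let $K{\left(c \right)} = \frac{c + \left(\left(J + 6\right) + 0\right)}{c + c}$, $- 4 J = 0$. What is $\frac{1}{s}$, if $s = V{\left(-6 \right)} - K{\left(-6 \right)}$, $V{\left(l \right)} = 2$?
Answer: $\frac{1}{2} \approx 0.5$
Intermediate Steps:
$J = 0$ ($J = \left(- \frac{1}{4}\right) 0 = 0$)
$K{\left(c \right)} = \frac{6 + c}{2 c}$ ($K{\left(c \right)} = \frac{c + \left(\left(0 + 6\right) + 0\right)}{c + c} = \frac{c + \left(6 + 0\right)}{2 c} = \left(c + 6\right) \frac{1}{2 c} = \left(6 + c\right) \frac{1}{2 c} = \frac{6 + c}{2 c}$)
$s = 2$ ($s = 2 - \frac{6 - 6}{2 \left(-6\right)} = 2 - \frac{1}{2} \left(- \frac{1}{6}\right) 0 = 2 - 0 = 2 + 0 = 2$)
$\frac{1}{s} = \frac{1}{2}$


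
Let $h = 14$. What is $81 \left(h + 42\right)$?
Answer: $4536$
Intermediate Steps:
$81 \left(h + 42\right) = 81 \left(14 + 42\right) = 81 \cdot 56 = 4536$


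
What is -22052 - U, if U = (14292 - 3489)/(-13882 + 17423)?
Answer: -78096935/3541 ≈ -22055.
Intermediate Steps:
U = 10803/3541 ≈ 3.0508
-22052 - U = -22052 - 1*10803/3541 = -22052 - 10803/3541 = -78096935/3541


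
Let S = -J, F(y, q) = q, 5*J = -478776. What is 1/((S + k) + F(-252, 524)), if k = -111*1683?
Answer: -5/452669 ≈ -1.1046e-5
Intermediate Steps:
k = -186813
J = -478776/5 (J = (1/5)*(-478776) = -478776/5 ≈ -95755.)
S = 478776/5 (S = -1*(-478776/5) = 478776/5 ≈ 95755.)
1/((S + k) + F(-252, 524)) = 1/((478776/5 - 186813) + 524) = 1/(-455289/5 + 524) = 1/(-452669/5) = -5/452669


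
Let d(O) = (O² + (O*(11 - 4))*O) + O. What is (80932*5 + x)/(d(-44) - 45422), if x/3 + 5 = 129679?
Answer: -396841/14989 ≈ -26.475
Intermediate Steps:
x = 389022 (x = -15 + 3*129679 = -15 + 389037 = 389022)
d(O) = O + 8*O² (d(O) = (O² + (O*7)*O) + O = (O² + (7*O)*O) + O = (O² + 7*O²) + O = 8*O² + O = O + 8*O²)
(80932*5 + x)/(d(-44) - 45422) = (80932*5 + 389022)/(-44*(1 + 8*(-44)) - 45422) = (404660 + 389022)/(-44*(1 - 352) - 45422) = 793682/(-44*(-351) - 45422) = 793682/(15444 - 45422) = 793682/(-29978) = 793682*(-1/29978) = -396841/14989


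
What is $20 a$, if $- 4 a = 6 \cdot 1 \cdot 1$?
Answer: $-30$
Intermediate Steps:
$a = - \frac{3}{2}$ ($a = - \frac{6 \cdot 1 \cdot 1}{4} = - \frac{6 \cdot 1}{4} = \left(- \frac{1}{4}\right) 6 = - \frac{3}{2} \approx -1.5$)
$20 a = 20 \left(- \frac{3}{2}\right) = -30$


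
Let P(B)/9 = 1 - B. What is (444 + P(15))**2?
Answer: 101124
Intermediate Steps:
P(B) = 9 - 9*B (P(B) = 9*(1 - B) = 9 - 9*B)
(444 + P(15))**2 = (444 + (9 - 9*15))**2 = (444 + (9 - 135))**2 = (444 - 126)**2 = 318**2 = 101124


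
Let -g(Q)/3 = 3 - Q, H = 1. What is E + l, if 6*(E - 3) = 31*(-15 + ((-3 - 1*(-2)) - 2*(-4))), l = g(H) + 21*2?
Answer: -7/3 ≈ -2.3333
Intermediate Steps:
g(Q) = -9 + 3*Q (g(Q) = -3*(3 - Q) = -9 + 3*Q)
l = 36 (l = (-9 + 3*1) + 21*2 = (-9 + 3) + 42 = -6 + 42 = 36)
E = -115/3 (E = 3 + (31*(-15 + ((-3 - 1*(-2)) - 2*(-4))))/6 = 3 + (31*(-15 + ((-3 + 2) + 8)))/6 = 3 + (31*(-15 + (-1 + 8)))/6 = 3 + (31*(-15 + 7))/6 = 3 + (31*(-8))/6 = 3 + (⅙)*(-248) = 3 - 124/3 = -115/3 ≈ -38.333)
E + l = -115/3 + 36 = -7/3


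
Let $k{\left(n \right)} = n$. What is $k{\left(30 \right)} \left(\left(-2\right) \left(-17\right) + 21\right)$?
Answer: $1650$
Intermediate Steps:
$k{\left(30 \right)} \left(\left(-2\right) \left(-17\right) + 21\right) = 30 \left(\left(-2\right) \left(-17\right) + 21\right) = 30 \left(34 + 21\right) = 30 \cdot 55 = 1650$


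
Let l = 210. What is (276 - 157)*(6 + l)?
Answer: 25704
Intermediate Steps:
(276 - 157)*(6 + l) = (276 - 157)*(6 + 210) = 119*216 = 25704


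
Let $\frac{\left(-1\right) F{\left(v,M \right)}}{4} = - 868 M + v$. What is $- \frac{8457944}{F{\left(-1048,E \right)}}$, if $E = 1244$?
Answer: $- \frac{1057243}{540420} \approx -1.9563$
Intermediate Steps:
$F{\left(v,M \right)} = - 4 v + 3472 M$ ($F{\left(v,M \right)} = - 4 \left(- 868 M + v\right) = - 4 \left(v - 868 M\right) = - 4 v + 3472 M$)
$- \frac{8457944}{F{\left(-1048,E \right)}} = - \frac{8457944}{\left(-4\right) \left(-1048\right) + 3472 \cdot 1244} = - \frac{8457944}{4192 + 4319168} = - \frac{8457944}{4323360} = \left(-8457944\right) \frac{1}{4323360} = - \frac{1057243}{540420}$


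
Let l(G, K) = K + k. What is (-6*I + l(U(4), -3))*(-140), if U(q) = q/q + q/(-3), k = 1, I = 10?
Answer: 8680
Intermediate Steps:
U(q) = 1 - q/3 (U(q) = 1 + q*(-⅓) = 1 - q/3)
l(G, K) = 1 + K (l(G, K) = K + 1 = 1 + K)
(-6*I + l(U(4), -3))*(-140) = (-6*10 + (1 - 3))*(-140) = (-60 - 2)*(-140) = -62*(-140) = 8680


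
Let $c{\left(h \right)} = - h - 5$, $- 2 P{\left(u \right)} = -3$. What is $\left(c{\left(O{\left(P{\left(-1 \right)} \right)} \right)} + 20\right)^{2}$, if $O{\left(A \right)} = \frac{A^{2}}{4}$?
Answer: $\frac{53361}{256} \approx 208.44$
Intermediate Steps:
$P{\left(u \right)} = \frac{3}{2}$ ($P{\left(u \right)} = \left(- \frac{1}{2}\right) \left(-3\right) = \frac{3}{2}$)
$O{\left(A \right)} = \frac{A^{2}}{4}$
$c{\left(h \right)} = -5 - h$
$\left(c{\left(O{\left(P{\left(-1 \right)} \right)} \right)} + 20\right)^{2} = \left(\left(-5 - \frac{\left(\frac{3}{2}\right)^{2}}{4}\right) + 20\right)^{2} = \left(\left(-5 - \frac{1}{4} \cdot \frac{9}{4}\right) + 20\right)^{2} = \left(\left(-5 - \frac{9}{16}\right) + 20\right)^{2} = \left(- \frac{89}{16} + 20\right)^{2} = \left(\frac{231}{16}\right)^{2} = \frac{53361}{256}$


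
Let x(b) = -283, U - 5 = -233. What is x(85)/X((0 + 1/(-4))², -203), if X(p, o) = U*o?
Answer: -283/46284 ≈ -0.0061144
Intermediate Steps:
U = -228 (U = 5 - 233 = -228)
X(p, o) = -228*o
x(85)/X((0 + 1/(-4))², -203) = -283/((-228*(-203))) = -283/46284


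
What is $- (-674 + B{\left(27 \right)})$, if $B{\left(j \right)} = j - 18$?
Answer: $665$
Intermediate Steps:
$B{\left(j \right)} = -18 + j$
$- (-674 + B{\left(27 \right)}) = - (-674 + \left(-18 + 27\right)) = - (-674 + 9) = \left(-1\right) \left(-665\right) = 665$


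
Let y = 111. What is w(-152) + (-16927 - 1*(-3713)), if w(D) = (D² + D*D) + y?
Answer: 33105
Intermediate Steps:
w(D) = 111 + 2*D² (w(D) = (D² + D*D) + 111 = (D² + D²) + 111 = 2*D² + 111 = 111 + 2*D²)
w(-152) + (-16927 - 1*(-3713)) = (111 + 2*(-152)²) + (-16927 - 1*(-3713)) = (111 + 2*23104) + (-16927 + 3713) = (111 + 46208) - 13214 = 46319 - 13214 = 33105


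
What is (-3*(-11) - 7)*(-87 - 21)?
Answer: -2808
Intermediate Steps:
(-3*(-11) - 7)*(-87 - 21) = (33 - 7)*(-108) = 26*(-108) = -2808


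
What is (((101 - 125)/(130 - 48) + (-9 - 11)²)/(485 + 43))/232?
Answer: 4097/1255584 ≈ 0.0032630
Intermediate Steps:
(((101 - 125)/(130 - 48) + (-9 - 11)²)/(485 + 43))/232 = ((-24/82 + (-20)²)/528)*(1/232) = ((-24*1/82 + 400)*(1/528))*(1/232) = ((-12/41 + 400)*(1/528))*(1/232) = ((16388/41)*(1/528))*(1/232) = (4097/5412)*(1/232) = 4097/1255584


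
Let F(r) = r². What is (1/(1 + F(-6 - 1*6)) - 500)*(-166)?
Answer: 12034834/145 ≈ 82999.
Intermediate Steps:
(1/(1 + F(-6 - 1*6)) - 500)*(-166) = (1/(1 + (-6 - 1*6)²) - 500)*(-166) = (1/(1 + (-6 - 6)²) - 500)*(-166) = (1/(1 + (-12)²) - 500)*(-166) = (1/(1 + 144) - 500)*(-166) = (1/145 - 500)*(-166) = -72499/145*(-166) = 12034834/145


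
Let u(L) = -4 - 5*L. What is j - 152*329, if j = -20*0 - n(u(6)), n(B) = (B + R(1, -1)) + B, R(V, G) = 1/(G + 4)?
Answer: -149821/3 ≈ -49940.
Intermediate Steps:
R(V, G) = 1/(4 + G)
n(B) = ⅓ + 2*B (n(B) = (B + 1/(4 - 1)) + B = (B + 1/3) + B = (B + ⅓) + B = (⅓ + B) + B = ⅓ + 2*B)
j = 203/3 (j = -20*0 - (⅓ + 2*(-4 - 5*6)) = 0 - (⅓ + 2*(-4 - 30)) = 0 - (⅓ + 2*(-34)) = 0 - (⅓ - 68) = 0 - 1*(-203/3) = 0 + 203/3 = 203/3 ≈ 67.667)
j - 152*329 = 203/3 - 152*329 = 203/3 - 50008 = -149821/3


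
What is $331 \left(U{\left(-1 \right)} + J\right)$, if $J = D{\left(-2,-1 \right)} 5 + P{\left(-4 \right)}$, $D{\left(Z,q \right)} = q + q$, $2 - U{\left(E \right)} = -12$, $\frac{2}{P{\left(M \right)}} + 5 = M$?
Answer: $\frac{11254}{9} \approx 1250.4$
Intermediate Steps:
$P{\left(M \right)} = \frac{2}{-5 + M}$
$U{\left(E \right)} = 14$ ($U{\left(E \right)} = 2 - -12 = 2 + 12 = 14$)
$D{\left(Z,q \right)} = 2 q$
$J = - \frac{92}{9}$ ($J = 2 \left(-1\right) 5 + \frac{2}{-5 - 4} = \left(-2\right) 5 + \frac{2}{-9} = -10 + 2 \left(- \frac{1}{9}\right) = -10 - \frac{2}{9} = - \frac{92}{9} \approx -10.222$)
$331 \left(U{\left(-1 \right)} + J\right) = 331 \left(14 - \frac{92}{9}\right) = 331 \cdot \frac{34}{9} = \frac{11254}{9}$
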